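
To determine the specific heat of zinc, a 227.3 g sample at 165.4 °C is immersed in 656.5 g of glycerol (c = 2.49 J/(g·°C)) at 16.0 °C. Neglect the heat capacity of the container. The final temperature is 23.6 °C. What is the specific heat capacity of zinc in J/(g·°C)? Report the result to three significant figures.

c = 0.385 J/(g·°C)

q_gained = (656.5 × 2.49) × (23.6 − 16.0) = 12420 J
q_lost = 227.3 × c × (165.4 − 23.6) = 32231.14 c
Set equal: c = 12420 / 32231.14 = 0.385 J/(g·°C)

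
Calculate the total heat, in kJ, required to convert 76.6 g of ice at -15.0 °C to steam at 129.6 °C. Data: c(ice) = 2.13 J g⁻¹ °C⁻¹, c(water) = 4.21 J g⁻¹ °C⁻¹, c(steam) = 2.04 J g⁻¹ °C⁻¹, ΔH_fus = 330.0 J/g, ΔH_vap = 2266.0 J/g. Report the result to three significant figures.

q1 (heat ice -15.0→0.0 °C): 76.6 × 2.13 × 15.0 = 2447 J
q2 (melt at 0 °C): 76.6 × 330.0 = 25278 J
q3 (heat water 0.0→100.0 °C): 76.6 × 4.21 × 100.0 = 32249 J
q4 (vaporize at 100 °C): 76.6 × 2266.0 = 173576 J
q5 (heat steam 100.0→129.6 °C): 76.6 × 2.04 × 29.6 = 4625 J
Total: 2447 + 25278 + 32249 + 173576 + 4625 = 238175 J = 238 kJ

q = 238 kJ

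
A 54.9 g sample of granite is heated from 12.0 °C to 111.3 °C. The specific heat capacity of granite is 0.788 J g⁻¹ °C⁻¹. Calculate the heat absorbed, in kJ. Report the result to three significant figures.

q = 4.30 kJ

q = m c ΔT = 54.9 × 0.788 × (111.3 − 12.0)
q = 54.9 × 0.788 × 99.3 = 4296 J = 4.30 kJ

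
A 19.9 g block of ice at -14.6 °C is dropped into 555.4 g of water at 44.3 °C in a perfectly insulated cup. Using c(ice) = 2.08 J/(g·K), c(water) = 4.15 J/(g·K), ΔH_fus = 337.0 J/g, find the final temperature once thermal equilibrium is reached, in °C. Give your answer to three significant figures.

Heat to bring ice to 0 °C and melt it: q₁ = 19.9×2.08×14.6 + 19.9×337.0 = 7310.6 J
Heat the water can supply cooling to 0 °C: 555.4×4.15×44.3 = 102108 J > q₁, so all ice melts.
Energy balance: 555.4×4.15×(44.3 − T) = 7310.6 + 19.9×4.15×(T − 0)
2304.91(44.3 − T) = 7310.6 + 82.585 T
102108 − 7310.6 = 2387.495 T
T = 94797.4 / 2387.495 = 39.71 °C

T_f = 39.7 °C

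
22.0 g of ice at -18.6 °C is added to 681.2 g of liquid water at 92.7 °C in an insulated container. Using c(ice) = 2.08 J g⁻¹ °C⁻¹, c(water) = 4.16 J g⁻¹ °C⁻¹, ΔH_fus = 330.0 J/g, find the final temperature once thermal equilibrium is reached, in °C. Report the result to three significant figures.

Heat to bring ice to 0 °C and melt it: q₁ = 22.0×2.08×18.6 + 22.0×330.0 = 8111.1 J
Heat the water can supply cooling to 0 °C: 681.2×4.16×92.7 = 262693 J > q₁, so all ice melts.
Energy balance: 681.2×4.16×(92.7 − T) = 8111.1 + 22.0×4.16×(T − 0)
2833.792(92.7 − T) = 8111.1 + 91.52 T
262693 − 8111.1 = 2925.312 T
T = 254581.9 / 2925.312 = 87.03 °C

T_f = 87.0 °C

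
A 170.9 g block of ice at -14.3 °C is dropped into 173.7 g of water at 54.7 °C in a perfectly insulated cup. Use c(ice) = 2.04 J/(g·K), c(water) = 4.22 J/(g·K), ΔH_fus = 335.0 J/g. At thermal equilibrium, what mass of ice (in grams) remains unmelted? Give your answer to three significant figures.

Heat to warm all ice to 0 °C: 170.9×2.04×14.3 = 4985.5 J
Heat released by water cooling to 0 °C: 173.7×4.22×54.7 = 40096 J
40096 J < 4985.5 + 170.9×335.0 = 62237.0 J, so not all ice melts; final T = 0 °C.
Heat left for melting: 40096 − 4985.5 = 35110.5 J
Mass melted = 35110.5 / 335.0 = 104.8 g
Ice remaining = 170.9 − 104.8 = 66.1 g

m_ice remaining = 66.1 g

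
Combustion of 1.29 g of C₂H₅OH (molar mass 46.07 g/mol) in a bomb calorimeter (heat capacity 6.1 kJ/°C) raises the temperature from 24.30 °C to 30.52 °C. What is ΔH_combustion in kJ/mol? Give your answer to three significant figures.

ΔT = 30.52 − 24.30 = 6.22 °C
q_cal = C_cal × ΔT = 6.1 × 6.22 = 37.942 kJ
n = 1.29 / 46.07 = 0.02800 mol
q_rxn = −q_cal = -37.942 kJ
ΔH = -37.942 / 0.02800 = -1355 kJ/mol

ΔH = -1360 kJ/mol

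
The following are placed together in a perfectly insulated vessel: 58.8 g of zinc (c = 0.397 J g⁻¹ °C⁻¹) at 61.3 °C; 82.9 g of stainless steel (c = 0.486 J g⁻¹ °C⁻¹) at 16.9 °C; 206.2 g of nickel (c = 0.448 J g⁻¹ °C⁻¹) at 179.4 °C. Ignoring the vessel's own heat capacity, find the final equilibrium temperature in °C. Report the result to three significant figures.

T_f = 120 °C

Σ mᵢcᵢ(T − Tᵢ) = 0  ⇒  T = Σ mᵢcᵢTᵢ / Σ mᵢcᵢ
Σ mᵢcᵢ = 58.8×0.397 + 82.9×0.486 + 206.2×0.448 = 156.0106
Σ mᵢcᵢTᵢ = 23.3436×61.3 + 40.2894×16.9 + 92.3776×179.4 = 18684
T = 18684 / 156.0106 = 119.8 °C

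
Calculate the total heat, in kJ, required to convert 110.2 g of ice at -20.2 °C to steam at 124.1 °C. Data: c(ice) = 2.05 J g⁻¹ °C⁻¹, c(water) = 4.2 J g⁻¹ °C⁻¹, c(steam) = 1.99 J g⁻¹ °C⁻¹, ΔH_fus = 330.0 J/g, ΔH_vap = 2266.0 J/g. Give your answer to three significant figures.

q = 342 kJ

q1 (heat ice -20.2→0.0 °C): 110.2 × 2.05 × 20.2 = 4563 J
q2 (melt at 0 °C): 110.2 × 330.0 = 36366 J
q3 (heat water 0.0→100.0 °C): 110.2 × 4.2 × 100.0 = 46284 J
q4 (vaporize at 100 °C): 110.2 × 2266.0 = 249713 J
q5 (heat steam 100.0→124.1 °C): 110.2 × 1.99 × 24.1 = 5285 J
Total: 4563 + 36366 + 46284 + 249713 + 5285 = 342211 J = 342 kJ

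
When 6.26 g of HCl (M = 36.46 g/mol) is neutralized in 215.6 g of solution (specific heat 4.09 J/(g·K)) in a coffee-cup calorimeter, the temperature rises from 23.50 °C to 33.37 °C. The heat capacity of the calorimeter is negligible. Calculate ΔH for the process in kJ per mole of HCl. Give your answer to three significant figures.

|ΔT| = |33.37 − 23.50| = 9.87 °C
|q_surr| = (215.6 × 4.09) × 9.87 = 881.804 × 9.87 = 8703 J
n(HCl) = 6.26 / 36.46 = 0.1717 mol
Temperature rose, so q_rxn = −|q_surr| = -8.703 kJ
ΔH = q_rxn / n = -50.69 kJ/mol

ΔH = -50.7 kJ/mol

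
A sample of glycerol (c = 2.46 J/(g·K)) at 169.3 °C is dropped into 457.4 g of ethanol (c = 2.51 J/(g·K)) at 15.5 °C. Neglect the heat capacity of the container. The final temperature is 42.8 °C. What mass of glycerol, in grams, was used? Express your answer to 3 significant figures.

m = 101 g

q_gained = (457.4 × 2.51) × (42.8 − 15.5) = 31340 J
q_lost = m × 2.46 × (169.3 − 42.8) = 311.19 m
m = 31340 / 311.19 = 101 g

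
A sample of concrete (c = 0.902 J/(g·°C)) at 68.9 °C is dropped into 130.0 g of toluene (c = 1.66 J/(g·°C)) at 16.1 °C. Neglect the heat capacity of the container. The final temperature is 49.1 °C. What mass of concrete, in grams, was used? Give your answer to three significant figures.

q_gained = (130.0 × 1.66) × (49.1 − 16.1) = 7121 J
q_lost = m × 0.902 × (68.9 − 49.1) = 17.8596 m
m = 7121 / 17.8596 = 399 g

m = 399 g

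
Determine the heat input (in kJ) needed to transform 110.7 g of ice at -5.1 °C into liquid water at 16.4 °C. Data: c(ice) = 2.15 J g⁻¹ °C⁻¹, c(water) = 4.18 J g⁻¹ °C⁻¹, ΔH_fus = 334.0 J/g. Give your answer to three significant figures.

q1 (heat ice -5.1→0.0 °C): 110.7 × 2.15 × 5.1 = 1214 J
q2 (melt at 0 °C): 110.7 × 334.0 = 36974 J
q3 (heat water 0.0→16.4 °C): 110.7 × 4.18 × 16.4 = 7589 J
Total: 1214 + 36974 + 7589 = 45777 J = 45.8 kJ

q = 45.8 kJ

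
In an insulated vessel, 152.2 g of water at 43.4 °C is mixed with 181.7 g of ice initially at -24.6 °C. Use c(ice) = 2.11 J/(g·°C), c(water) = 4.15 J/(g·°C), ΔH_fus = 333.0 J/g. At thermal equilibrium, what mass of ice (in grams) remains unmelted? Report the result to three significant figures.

Heat to warm all ice to 0 °C: 181.7×2.11×24.6 = 9431.3 J
Heat released by water cooling to 0 °C: 152.2×4.15×43.4 = 27413 J
27413 J < 9431.3 + 181.7×333.0 = 69937.4 J, so not all ice melts; final T = 0 °C.
Heat left for melting: 27413 − 9431.3 = 17981.7 J
Mass melted = 17981.7 / 333.0 = 54.00 g
Ice remaining = 181.7 − 54.00 = 127.70 g

m_ice remaining = 128 g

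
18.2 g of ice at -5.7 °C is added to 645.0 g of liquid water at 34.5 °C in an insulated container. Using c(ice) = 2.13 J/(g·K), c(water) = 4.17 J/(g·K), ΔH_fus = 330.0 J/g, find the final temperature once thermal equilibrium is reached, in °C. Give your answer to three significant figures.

T_f = 31.3 °C

Heat to bring ice to 0 °C and melt it: q₁ = 18.2×2.13×5.7 + 18.2×330.0 = 6227.0 J
Heat the water can supply cooling to 0 °C: 645.0×4.17×34.5 = 92792.9 J > q₁, so all ice melts.
Energy balance: 645.0×4.17×(34.5 − T) = 6227.0 + 18.2×4.17×(T − 0)
2689.65(34.5 − T) = 6227.0 + 75.894 T
92792.9 − 6227.0 = 2765.544 T
T = 86565.9 / 2765.544 = 31.30 °C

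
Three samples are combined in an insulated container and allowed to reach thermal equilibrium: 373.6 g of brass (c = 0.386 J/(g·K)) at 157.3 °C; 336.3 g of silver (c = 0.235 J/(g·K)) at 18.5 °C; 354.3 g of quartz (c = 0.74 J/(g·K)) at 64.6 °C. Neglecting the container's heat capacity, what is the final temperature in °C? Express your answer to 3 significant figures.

Σ mᵢcᵢ(T − Tᵢ) = 0  ⇒  T = Σ mᵢcᵢTᵢ / Σ mᵢcᵢ
Σ mᵢcᵢ = 373.6×0.386 + 336.3×0.235 + 354.3×0.74 = 485.4221
Σ mᵢcᵢTᵢ = 144.2096×157.3 + 79.0305×18.5 + 262.182×64.6 = 41083
T = 41083 / 485.4221 = 84.63 °C

T_f = 84.6 °C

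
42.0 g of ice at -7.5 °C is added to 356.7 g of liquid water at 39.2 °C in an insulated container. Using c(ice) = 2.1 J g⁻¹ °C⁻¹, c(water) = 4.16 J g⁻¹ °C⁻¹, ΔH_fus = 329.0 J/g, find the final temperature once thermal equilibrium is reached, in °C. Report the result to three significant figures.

T_f = 26.3 °C

Heat to bring ice to 0 °C and melt it: q₁ = 42.0×2.1×7.5 + 42.0×329.0 = 14480 J
Heat the water can supply cooling to 0 °C: 356.7×4.16×39.2 = 58167.8 J > q₁, so all ice melts.
Energy balance: 356.7×4.16×(39.2 − T) = 14480 + 42.0×4.16×(T − 0)
1483.872(39.2 − T) = 14480 + 174.72 T
58167.8 − 14480 = 1658.592 T
T = 43687.8 / 1658.592 = 26.34 °C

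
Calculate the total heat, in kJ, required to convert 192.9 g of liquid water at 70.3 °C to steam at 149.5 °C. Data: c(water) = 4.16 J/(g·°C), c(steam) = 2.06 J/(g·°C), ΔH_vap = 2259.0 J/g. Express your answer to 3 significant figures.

q1 (heat water 70.3→100.0 °C): 192.9 × 4.16 × 29.7 = 23833 J
q2 (vaporize at 100 °C): 192.9 × 2259.0 = 435761 J
q3 (heat steam 100.0→149.5 °C): 192.9 × 2.06 × 49.5 = 19670 J
Total: 23833 + 435761 + 19670 = 479264 J = 479 kJ

q = 479 kJ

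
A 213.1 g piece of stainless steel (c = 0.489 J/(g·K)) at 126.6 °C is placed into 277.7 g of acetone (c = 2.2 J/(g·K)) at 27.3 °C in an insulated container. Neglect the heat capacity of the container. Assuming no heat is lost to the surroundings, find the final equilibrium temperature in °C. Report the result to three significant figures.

Heat lost by stainless steel = heat gained by acetone.
(213.1)(0.489)(126.6 − T) = (277.7)(2.2)(T − 27.3)
104.2059 (126.6 − T) = 610.94 (T − 27.3)
13192 − 104.2059 T = 610.94 T − 16679
29871 = 715.1459 T
T = 41.77 °C

T_f = 41.8 °C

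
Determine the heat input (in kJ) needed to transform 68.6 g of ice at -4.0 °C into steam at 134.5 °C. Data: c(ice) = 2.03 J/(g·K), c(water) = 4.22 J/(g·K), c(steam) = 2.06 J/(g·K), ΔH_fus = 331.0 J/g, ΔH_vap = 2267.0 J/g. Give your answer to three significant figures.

q = 213 kJ

q1 (heat ice -4.0→0.0 °C): 68.6 × 2.03 × 4.0 = 557 J
q2 (melt at 0 °C): 68.6 × 331.0 = 22707 J
q3 (heat water 0.0→100.0 °C): 68.6 × 4.22 × 100.0 = 28949 J
q4 (vaporize at 100 °C): 68.6 × 2267.0 = 155516 J
q5 (heat steam 100.0→134.5 °C): 68.6 × 2.06 × 34.5 = 4875 J
Total: 557 + 22707 + 28949 + 155516 + 4875 = 212604 J = 213 kJ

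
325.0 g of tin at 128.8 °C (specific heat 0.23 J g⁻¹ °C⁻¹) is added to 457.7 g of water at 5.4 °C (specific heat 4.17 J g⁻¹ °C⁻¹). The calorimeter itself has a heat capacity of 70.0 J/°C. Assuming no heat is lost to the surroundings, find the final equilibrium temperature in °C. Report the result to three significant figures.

T_f = 9.89 °C

Heat lost by tin = heat gained by water + calorimeter.
(325.0)(0.23)(128.8 − T) = [(457.7)(4.17) + 70.0](T − 5.4)
74.75 (128.8 − T) = 1978.609 (T − 5.4)
9627.8 − 74.75 T = 1978.609 T − 10684
20311.8 = 2053.359 T
T = 9.892 °C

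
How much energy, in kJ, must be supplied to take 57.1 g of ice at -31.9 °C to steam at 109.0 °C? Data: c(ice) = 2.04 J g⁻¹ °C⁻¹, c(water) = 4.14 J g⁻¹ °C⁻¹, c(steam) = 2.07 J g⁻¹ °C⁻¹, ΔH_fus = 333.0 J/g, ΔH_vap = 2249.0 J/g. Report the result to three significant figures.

q = 176 kJ

q1 (heat ice -31.9→0.0 °C): 57.1 × 2.04 × 31.9 = 3716 J
q2 (melt at 0 °C): 57.1 × 333.0 = 19014 J
q3 (heat water 0.0→100.0 °C): 57.1 × 4.14 × 100.0 = 23639 J
q4 (vaporize at 100 °C): 57.1 × 2249.0 = 128418 J
q5 (heat steam 100.0→109.0 °C): 57.1 × 2.07 × 9.0 = 1064 J
Total: 3716 + 19014 + 23639 + 128418 + 1064 = 175851 J = 176 kJ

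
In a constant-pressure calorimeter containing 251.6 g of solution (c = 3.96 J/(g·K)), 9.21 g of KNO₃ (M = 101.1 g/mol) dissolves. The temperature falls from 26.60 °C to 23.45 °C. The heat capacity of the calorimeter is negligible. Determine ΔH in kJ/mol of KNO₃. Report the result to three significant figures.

ΔH = 34.5 kJ/mol

|ΔT| = |23.45 − 26.60| = 3.15 °C
|q_surr| = (251.6 × 3.96) × 3.15 = 996.336 × 3.15 = 3138.5 J
n(KNO₃) = 9.21 / 101.1 = 0.091098 mol
Temperature fell, so q_rxn = +|q_surr| = 3.1385 kJ
ΔH = q_rxn / n = 34.45 kJ/mol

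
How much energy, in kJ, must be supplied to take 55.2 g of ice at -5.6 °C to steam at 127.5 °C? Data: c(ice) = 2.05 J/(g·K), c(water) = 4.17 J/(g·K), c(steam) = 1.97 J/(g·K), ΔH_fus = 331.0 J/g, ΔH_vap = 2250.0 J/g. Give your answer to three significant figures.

q = 169 kJ

q1 (heat ice -5.6→0.0 °C): 55.2 × 2.05 × 5.6 = 634 J
q2 (melt at 0 °C): 55.2 × 331.0 = 18271 J
q3 (heat water 0.0→100.0 °C): 55.2 × 4.17 × 100.0 = 23018 J
q4 (vaporize at 100 °C): 55.2 × 2250.0 = 124200 J
q5 (heat steam 100.0→127.5 °C): 55.2 × 1.97 × 27.5 = 2990 J
Total: 634 + 18271 + 23018 + 124200 + 2990 = 169113 J = 169 kJ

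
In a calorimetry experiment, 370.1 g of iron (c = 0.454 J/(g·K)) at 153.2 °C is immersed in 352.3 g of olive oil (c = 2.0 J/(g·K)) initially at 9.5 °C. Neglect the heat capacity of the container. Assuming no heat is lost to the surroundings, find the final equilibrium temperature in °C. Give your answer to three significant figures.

Heat lost by iron = heat gained by olive oil.
(370.1)(0.454)(153.2 − T) = (352.3)(2.0)(T − 9.5)
168.0254 (153.2 − T) = 704.6 (T − 9.5)
25741 − 168.0254 T = 704.6 T − 6693.7
32434.7 = 872.6254 T
T = 37.17 °C

T_f = 37.2 °C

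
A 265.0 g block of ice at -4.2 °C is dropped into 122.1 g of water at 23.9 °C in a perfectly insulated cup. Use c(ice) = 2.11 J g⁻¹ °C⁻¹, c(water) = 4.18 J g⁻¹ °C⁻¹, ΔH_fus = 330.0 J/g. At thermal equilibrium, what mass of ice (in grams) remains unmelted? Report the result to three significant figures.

m_ice remaining = 235 g

Heat to warm all ice to 0 °C: 265.0×2.11×4.2 = 2348.4 J
Heat released by water cooling to 0 °C: 122.1×4.18×23.9 = 12198 J
12198 J < 2348.4 + 265.0×330.0 = 89798.4 J, so not all ice melts; final T = 0 °C.
Heat left for melting: 12198 − 2348.4 = 9849.6 J
Mass melted = 9849.6 / 330.0 = 29.85 g
Ice remaining = 265.0 − 29.85 = 235.15 g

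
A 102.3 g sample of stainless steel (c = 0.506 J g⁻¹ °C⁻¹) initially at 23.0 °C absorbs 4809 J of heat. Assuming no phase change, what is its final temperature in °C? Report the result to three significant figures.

ΔT = q / (m c) = 4809 / (102.3 × 0.506) = 92.90 °C
T_f = 23.0 + 92.90 = 115.90 °C

T_f = 116 °C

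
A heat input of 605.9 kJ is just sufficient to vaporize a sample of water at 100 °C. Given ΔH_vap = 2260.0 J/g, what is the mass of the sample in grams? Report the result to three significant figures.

m = q / ΔH_vap = 605900 J / 2260.0 J/g = 268 g

m = 268 g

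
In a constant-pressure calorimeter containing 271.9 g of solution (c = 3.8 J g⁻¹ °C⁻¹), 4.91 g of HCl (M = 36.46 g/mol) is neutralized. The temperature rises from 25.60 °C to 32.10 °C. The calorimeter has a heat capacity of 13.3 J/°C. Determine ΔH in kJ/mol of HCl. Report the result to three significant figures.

|ΔT| = |32.10 − 25.60| = 6.50 °C
|q_surr| = (271.9 × 3.8 + 13.3) × 6.50 = 1046.52 × 6.50 = 6802 J
n(HCl) = 4.91 / 36.46 = 0.1347 mol
Temperature rose, so q_rxn = −|q_surr| = -6.802 kJ
ΔH = q_rxn / n = -50.50 kJ/mol

ΔH = -50.5 kJ/mol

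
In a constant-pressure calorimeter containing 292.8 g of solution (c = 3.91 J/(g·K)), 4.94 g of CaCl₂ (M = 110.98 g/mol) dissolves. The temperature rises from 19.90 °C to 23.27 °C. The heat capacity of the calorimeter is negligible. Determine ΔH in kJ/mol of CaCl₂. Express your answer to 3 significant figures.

ΔH = -86.7 kJ/mol

|ΔT| = |23.27 − 19.90| = 3.37 °C
|q_surr| = (292.8 × 3.91) × 3.37 = 1144.848 × 3.37 = 3858 J
n(CaCl₂) = 4.94 / 110.98 = 0.04451 mol
Temperature rose, so q_rxn = −|q_surr| = -3.858 kJ
ΔH = q_rxn / n = -86.68 kJ/mol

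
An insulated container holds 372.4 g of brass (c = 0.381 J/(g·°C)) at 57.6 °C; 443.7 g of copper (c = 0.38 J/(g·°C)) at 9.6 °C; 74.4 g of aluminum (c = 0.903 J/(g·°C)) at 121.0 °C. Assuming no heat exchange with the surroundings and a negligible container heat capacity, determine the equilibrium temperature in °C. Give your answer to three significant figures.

T_f = 47.4 °C

Σ mᵢcᵢ(T − Tᵢ) = 0  ⇒  T = Σ mᵢcᵢTᵢ / Σ mᵢcᵢ
Σ mᵢcᵢ = 372.4×0.381 + 443.7×0.38 + 74.4×0.903 = 377.6736
Σ mᵢcᵢTᵢ = 141.8844×57.6 + 168.606×9.6 + 67.1832×121.0 = 17920
T = 17920 / 377.6736 = 47.448 °C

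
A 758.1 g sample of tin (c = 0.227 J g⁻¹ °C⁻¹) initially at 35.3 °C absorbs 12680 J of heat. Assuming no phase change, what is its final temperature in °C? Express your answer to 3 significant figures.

ΔT = q / (m c) = 12680 / (758.1 × 0.227) = 73.68 °C
T_f = 35.3 + 73.68 = 108.98 °C

T_f = 109 °C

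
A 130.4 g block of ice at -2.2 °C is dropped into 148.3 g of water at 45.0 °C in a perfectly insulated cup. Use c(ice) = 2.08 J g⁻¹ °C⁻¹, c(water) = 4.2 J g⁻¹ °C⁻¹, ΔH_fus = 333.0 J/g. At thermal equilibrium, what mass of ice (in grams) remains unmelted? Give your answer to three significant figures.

Heat to warm all ice to 0 °C: 130.4×2.08×2.2 = 596.71 J
Heat released by water cooling to 0 °C: 148.3×4.2×45.0 = 28029 J
28029 J < 596.71 + 130.4×333.0 = 44019.91 J, so not all ice melts; final T = 0 °C.
Heat left for melting: 28029 − 596.71 = 27432.29 J
Mass melted = 27432.29 / 333.0 = 82.38 g
Ice remaining = 130.4 − 82.38 = 48.02 g

m_ice remaining = 48.0 g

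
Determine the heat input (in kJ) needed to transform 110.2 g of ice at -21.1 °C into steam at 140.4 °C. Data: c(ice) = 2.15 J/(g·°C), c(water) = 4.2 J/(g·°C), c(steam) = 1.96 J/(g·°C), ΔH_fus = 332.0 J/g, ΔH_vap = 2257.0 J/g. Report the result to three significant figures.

q = 345 kJ

q1 (heat ice -21.1→0.0 °C): 110.2 × 2.15 × 21.1 = 4999 J
q2 (melt at 0 °C): 110.2 × 332.0 = 36586 J
q3 (heat water 0.0→100.0 °C): 110.2 × 4.2 × 100.0 = 46284 J
q4 (vaporize at 100 °C): 110.2 × 2257.0 = 248721 J
q5 (heat steam 100.0→140.4 °C): 110.2 × 1.96 × 40.4 = 8726 J
Total: 4999 + 36586 + 46284 + 248721 + 8726 = 345316 J = 345 kJ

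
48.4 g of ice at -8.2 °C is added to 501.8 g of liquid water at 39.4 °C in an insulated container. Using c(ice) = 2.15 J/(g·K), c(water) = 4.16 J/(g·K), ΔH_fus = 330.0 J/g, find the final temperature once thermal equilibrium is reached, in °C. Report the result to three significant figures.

T_f = 28.6 °C

Heat to bring ice to 0 °C and melt it: q₁ = 48.4×2.15×8.2 + 48.4×330.0 = 16825 J
Heat the water can supply cooling to 0 °C: 501.8×4.16×39.4 = 82247.0 J > q₁, so all ice melts.
Energy balance: 501.8×4.16×(39.4 − T) = 16825 + 48.4×4.16×(T − 0)
2087.488(39.4 − T) = 16825 + 201.344 T
82247.0 − 16825 = 2288.832 T
T = 65422.0 / 2288.832 = 28.58 °C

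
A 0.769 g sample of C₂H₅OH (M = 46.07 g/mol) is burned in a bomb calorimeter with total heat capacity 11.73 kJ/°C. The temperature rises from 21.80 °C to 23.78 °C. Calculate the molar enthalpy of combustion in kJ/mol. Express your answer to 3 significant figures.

ΔT = 23.78 − 21.80 = 1.98 °C
q_cal = C_cal × ΔT = 11.73 × 1.98 = 23.2254 kJ
n = 0.769 / 46.07 = 0.01669 mol
q_rxn = −q_cal = -23.2254 kJ
ΔH = -23.2254 / 0.01669 = -1392 kJ/mol

ΔH = -1390 kJ/mol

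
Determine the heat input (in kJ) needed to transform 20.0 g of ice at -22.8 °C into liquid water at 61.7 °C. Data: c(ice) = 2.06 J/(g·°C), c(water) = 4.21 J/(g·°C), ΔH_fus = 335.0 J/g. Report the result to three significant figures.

q1 (heat ice -22.8→0.0 °C): 20.0 × 2.06 × 22.8 = 939 J
q2 (melt at 0 °C): 20.0 × 335.0 = 6700 J
q3 (heat water 0.0→61.7 °C): 20.0 × 4.21 × 61.7 = 5195 J
Total: 939 + 6700 + 5195 = 12834 J = 12.8 kJ

q = 12.8 kJ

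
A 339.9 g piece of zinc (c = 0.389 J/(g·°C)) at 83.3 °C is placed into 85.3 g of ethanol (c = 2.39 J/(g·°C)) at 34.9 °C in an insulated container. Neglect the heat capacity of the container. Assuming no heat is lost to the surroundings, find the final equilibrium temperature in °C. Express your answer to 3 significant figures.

Heat lost by zinc = heat gained by ethanol.
(339.9)(0.389)(83.3 − T) = (85.3)(2.39)(T − 34.9)
132.2211 (83.3 − T) = 203.867 (T − 34.9)
11014 − 132.2211 T = 203.867 T − 7115.0
18129.0 = 336.0881 T
T = 53.94 °C

T_f = 53.9 °C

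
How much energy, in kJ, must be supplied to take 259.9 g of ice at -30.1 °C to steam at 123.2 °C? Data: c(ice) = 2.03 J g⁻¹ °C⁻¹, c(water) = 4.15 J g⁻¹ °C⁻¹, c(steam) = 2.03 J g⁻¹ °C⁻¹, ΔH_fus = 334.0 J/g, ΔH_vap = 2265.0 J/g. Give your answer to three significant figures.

q1 (heat ice -30.1→0.0 °C): 259.9 × 2.03 × 30.1 = 15881 J
q2 (melt at 0 °C): 259.9 × 334.0 = 86807 J
q3 (heat water 0.0→100.0 °C): 259.9 × 4.15 × 100.0 = 107859 J
q4 (vaporize at 100 °C): 259.9 × 2265.0 = 588674 J
q5 (heat steam 100.0→123.2 °C): 259.9 × 2.03 × 23.2 = 12240 J
Total: 15881 + 86807 + 107859 + 588674 + 12240 = 811461 J = 811 kJ

q = 811 kJ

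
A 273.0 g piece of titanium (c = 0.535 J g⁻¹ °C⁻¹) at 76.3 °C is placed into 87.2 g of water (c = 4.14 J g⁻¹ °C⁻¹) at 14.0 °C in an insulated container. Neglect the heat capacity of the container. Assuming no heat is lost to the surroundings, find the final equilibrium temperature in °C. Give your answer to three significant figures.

Heat lost by titanium = heat gained by water.
(273.0)(0.535)(76.3 − T) = (87.2)(4.14)(T − 14.0)
146.055 (76.3 − T) = 361.008 (T − 14.0)
11144 − 146.055 T = 361.008 T − 5054.1
16198.1 = 507.063 T
T = 31.94 °C

T_f = 31.9 °C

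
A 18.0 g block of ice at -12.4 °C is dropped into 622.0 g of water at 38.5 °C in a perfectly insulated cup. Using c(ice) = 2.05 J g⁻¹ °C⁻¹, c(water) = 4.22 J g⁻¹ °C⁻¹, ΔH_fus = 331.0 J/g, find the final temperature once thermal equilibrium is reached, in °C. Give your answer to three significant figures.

T_f = 35.0 °C

Heat to bring ice to 0 °C and melt it: q₁ = 18.0×2.05×12.4 + 18.0×331.0 = 6415.6 J
Heat the water can supply cooling to 0 °C: 622.0×4.22×38.5 = 101056 J > q₁, so all ice melts.
Energy balance: 622.0×4.22×(38.5 − T) = 6415.6 + 18.0×4.22×(T − 0)
2624.84(38.5 − T) = 6415.6 + 75.96 T
101056 − 6415.6 = 2700.80 T
T = 94640.4 / 2700.80 = 35.04 °C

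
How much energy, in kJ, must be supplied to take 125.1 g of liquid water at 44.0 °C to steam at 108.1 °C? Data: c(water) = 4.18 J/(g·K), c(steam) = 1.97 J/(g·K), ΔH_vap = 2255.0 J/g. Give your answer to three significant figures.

q = 313 kJ

q1 (heat water 44.0→100.0 °C): 125.1 × 4.18 × 56.0 = 29283 J
q2 (vaporize at 100 °C): 125.1 × 2255.0 = 282101 J
q3 (heat steam 100.0→108.1 °C): 125.1 × 1.97 × 8.1 = 1996 J
Total: 29283 + 282101 + 1996 = 313380 J = 313 kJ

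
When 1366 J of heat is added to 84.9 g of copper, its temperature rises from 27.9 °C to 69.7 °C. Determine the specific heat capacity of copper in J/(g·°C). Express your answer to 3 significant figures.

c = 0.385 J/(g·°C)

c = q / (m ΔT) = 1366 / (84.9 × 41.8)
c = 1366 / 3548.82 = 0.385 J/(g·°C)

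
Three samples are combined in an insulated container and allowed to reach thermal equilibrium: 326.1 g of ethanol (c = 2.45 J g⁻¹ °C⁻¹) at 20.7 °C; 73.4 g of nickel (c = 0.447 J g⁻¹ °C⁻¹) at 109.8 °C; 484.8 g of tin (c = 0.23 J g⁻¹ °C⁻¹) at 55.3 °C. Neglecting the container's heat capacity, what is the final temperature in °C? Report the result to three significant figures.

T_f = 27.9 °C

Σ mᵢcᵢ(T − Tᵢ) = 0  ⇒  T = Σ mᵢcᵢTᵢ / Σ mᵢcᵢ
Σ mᵢcᵢ = 326.1×2.45 + 73.4×0.447 + 484.8×0.23 = 943.2588
Σ mᵢcᵢTᵢ = 798.945×20.7 + 32.8098×109.8 + 111.504×55.3 = 26307
T = 26307 / 943.2588 = 27.89 °C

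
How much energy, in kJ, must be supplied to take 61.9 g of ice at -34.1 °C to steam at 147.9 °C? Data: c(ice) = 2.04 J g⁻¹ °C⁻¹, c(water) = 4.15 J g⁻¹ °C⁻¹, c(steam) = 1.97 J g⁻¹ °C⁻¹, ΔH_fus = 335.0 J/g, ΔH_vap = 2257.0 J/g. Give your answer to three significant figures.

q1 (heat ice -34.1→0.0 °C): 61.9 × 2.04 × 34.1 = 4306 J
q2 (melt at 0 °C): 61.9 × 335.0 = 20737 J
q3 (heat water 0.0→100.0 °C): 61.9 × 4.15 × 100.0 = 25689 J
q4 (vaporize at 100 °C): 61.9 × 2257.0 = 139708 J
q5 (heat steam 100.0→147.9 °C): 61.9 × 1.97 × 47.9 = 5841 J
Total: 4306 + 20737 + 25689 + 139708 + 5841 = 196281 J = 196 kJ

q = 196 kJ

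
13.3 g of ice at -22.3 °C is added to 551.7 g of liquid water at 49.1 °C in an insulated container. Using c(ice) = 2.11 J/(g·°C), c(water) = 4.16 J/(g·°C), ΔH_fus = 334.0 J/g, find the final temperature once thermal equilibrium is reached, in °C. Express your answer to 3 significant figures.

T_f = 45.8 °C

Heat to bring ice to 0 °C and melt it: q₁ = 13.3×2.11×22.3 + 13.3×334.0 = 5068.0 J
Heat the water can supply cooling to 0 °C: 551.7×4.16×49.1 = 112688 J > q₁, so all ice melts.
Energy balance: 551.7×4.16×(49.1 − T) = 5068.0 + 13.3×4.16×(T − 0)
2295.072(49.1 − T) = 5068.0 + 55.328 T
112688 − 5068.0 = 2350.400 T
T = 107620.0 / 2350.400 = 45.79 °C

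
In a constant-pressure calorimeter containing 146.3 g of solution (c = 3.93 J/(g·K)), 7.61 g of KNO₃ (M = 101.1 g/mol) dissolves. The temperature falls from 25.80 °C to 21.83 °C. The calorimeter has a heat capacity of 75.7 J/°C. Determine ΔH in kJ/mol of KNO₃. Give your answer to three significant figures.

|ΔT| = |21.83 − 25.80| = 3.97 °C
|q_surr| = (146.3 × 3.93 + 75.7) × 3.97 = 650.659 × 3.97 = 2583 J
n(KNO₃) = 7.61 / 101.1 = 0.07527 mol
Temperature fell, so q_rxn = +|q_surr| = 2.583 kJ
ΔH = q_rxn / n = 34.32 kJ/mol

ΔH = 34.3 kJ/mol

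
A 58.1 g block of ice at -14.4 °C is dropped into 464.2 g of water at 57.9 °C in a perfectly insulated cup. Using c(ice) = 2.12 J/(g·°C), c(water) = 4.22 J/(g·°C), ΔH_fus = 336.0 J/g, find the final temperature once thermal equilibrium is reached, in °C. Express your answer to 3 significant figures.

Heat to bring ice to 0 °C and melt it: q₁ = 58.1×2.12×14.4 + 58.1×336.0 = 21295 J
Heat the water can supply cooling to 0 °C: 464.2×4.22×57.9 = 113422 J > q₁, so all ice melts.
Energy balance: 464.2×4.22×(57.9 − T) = 21295 + 58.1×4.22×(T − 0)
1958.924(57.9 − T) = 21295 + 245.182 T
113422 − 21295 = 2204.106 T
T = 92127 / 2204.106 = 41.80 °C

T_f = 41.8 °C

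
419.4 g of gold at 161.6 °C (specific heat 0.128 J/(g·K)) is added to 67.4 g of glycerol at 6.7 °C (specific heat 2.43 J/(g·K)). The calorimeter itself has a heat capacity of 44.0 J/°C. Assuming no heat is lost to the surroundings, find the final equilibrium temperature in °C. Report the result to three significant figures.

Heat lost by gold = heat gained by glycerol + calorimeter.
(419.4)(0.128)(161.6 − T) = [(67.4)(2.43) + 44.0](T − 6.7)
53.6832 (161.6 − T) = 207.782 (T − 6.7)
8675.2 − 53.6832 T = 207.782 T − 1392.1
10067.3 = 261.4652 T
T = 38.50 °C

T_f = 38.5 °C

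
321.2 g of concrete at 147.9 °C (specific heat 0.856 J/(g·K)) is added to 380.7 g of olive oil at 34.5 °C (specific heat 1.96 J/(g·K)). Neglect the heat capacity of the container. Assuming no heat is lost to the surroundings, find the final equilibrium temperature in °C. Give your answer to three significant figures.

T_f = 65.0 °C

Heat lost by concrete = heat gained by olive oil.
(321.2)(0.856)(147.9 − T) = (380.7)(1.96)(T − 34.5)
274.9472 (147.9 − T) = 746.172 (T − 34.5)
40665 − 274.9472 T = 746.172 T − 25743
66408 = 1021.1192 T
T = 65.03 °C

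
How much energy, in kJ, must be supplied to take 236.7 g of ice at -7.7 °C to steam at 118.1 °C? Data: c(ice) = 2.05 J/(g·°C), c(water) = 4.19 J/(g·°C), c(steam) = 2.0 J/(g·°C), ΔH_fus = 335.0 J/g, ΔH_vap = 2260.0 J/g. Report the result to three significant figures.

q1 (heat ice -7.7→0.0 °C): 236.7 × 2.05 × 7.7 = 3736 J
q2 (melt at 0 °C): 236.7 × 335.0 = 79295 J
q3 (heat water 0.0→100.0 °C): 236.7 × 4.19 × 100.0 = 99177 J
q4 (vaporize at 100 °C): 236.7 × 2260.0 = 534942 J
q5 (heat steam 100.0→118.1 °C): 236.7 × 2.0 × 18.1 = 8569 J
Total: 3736 + 79295 + 99177 + 534942 + 8569 = 725719 J = 726 kJ

q = 726 kJ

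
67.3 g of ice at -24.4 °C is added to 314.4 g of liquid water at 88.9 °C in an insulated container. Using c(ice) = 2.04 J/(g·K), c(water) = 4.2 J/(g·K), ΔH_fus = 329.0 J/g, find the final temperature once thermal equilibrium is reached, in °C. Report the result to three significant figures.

Heat to bring ice to 0 °C and melt it: q₁ = 67.3×2.04×24.4 + 67.3×329.0 = 25492 J
Heat the water can supply cooling to 0 °C: 314.4×4.2×88.9 = 117391 J > q₁, so all ice melts.
Energy balance: 314.4×4.2×(88.9 − T) = 25492 + 67.3×4.2×(T − 0)
1320.48(88.9 − T) = 25492 + 282.66 T
117391 − 25492 = 1603.14 T
T = 91899 / 1603.14 = 57.32 °C

T_f = 57.3 °C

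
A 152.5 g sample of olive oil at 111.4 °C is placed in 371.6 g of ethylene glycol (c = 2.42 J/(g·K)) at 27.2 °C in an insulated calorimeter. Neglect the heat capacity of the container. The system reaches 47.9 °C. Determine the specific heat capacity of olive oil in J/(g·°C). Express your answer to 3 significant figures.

q_gained = (371.6 × 2.42) × (47.9 − 27.2) = 18610 J
q_lost = 152.5 × c × (111.4 − 47.9) = 9683.75 c
Set equal: c = 18610 / 9683.75 = 1.92 J/(g·°C)

c = 1.92 J/(g·°C)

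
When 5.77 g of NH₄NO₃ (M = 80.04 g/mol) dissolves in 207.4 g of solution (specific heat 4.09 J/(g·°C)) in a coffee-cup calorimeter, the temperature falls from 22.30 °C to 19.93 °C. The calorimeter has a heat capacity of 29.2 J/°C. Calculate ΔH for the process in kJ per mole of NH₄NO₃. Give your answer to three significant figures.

|ΔT| = |19.93 − 22.30| = 2.37 °C
|q_surr| = (207.4 × 4.09 + 29.2) × 2.37 = 877.466 × 2.37 = 2079.6 J
n(NH₄NO₃) = 5.77 / 80.04 = 0.072089 mol
Temperature fell, so q_rxn = +|q_surr| = 2.0796 kJ
ΔH = q_rxn / n = 28.848 kJ/mol

ΔH = 28.8 kJ/mol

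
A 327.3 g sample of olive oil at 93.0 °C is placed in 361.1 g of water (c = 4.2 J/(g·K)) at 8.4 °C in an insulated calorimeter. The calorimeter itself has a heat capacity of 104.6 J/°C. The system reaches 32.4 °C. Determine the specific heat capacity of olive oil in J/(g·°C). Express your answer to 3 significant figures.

c = 1.96 J/(g·°C)

q_gained = (361.1 × 4.2 + 104.6) × (32.4 − 8.4) = 38910 J
q_lost = 327.3 × c × (93.0 − 32.4) = 19834.38 c
Set equal: c = 38910 / 19834.38 = 1.96 J/(g·°C)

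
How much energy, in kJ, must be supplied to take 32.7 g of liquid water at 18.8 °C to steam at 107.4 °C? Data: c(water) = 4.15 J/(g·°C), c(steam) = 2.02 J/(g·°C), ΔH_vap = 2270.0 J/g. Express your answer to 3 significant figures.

q1 (heat water 18.8→100.0 °C): 32.7 × 4.15 × 81.2 = 11019 J
q2 (vaporize at 100 °C): 32.7 × 2270.0 = 74229 J
q3 (heat steam 100.0→107.4 °C): 32.7 × 2.02 × 7.4 = 489 J
Total: 11019 + 74229 + 489 = 85737 J = 85.7 kJ

q = 85.7 kJ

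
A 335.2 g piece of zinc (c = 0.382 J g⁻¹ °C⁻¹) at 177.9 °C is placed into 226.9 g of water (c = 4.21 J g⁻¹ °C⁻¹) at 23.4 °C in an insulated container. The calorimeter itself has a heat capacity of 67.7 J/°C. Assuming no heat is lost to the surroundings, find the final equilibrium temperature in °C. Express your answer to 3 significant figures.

Heat lost by zinc = heat gained by water + calorimeter.
(335.2)(0.382)(177.9 − T) = [(226.9)(4.21) + 67.7](T − 23.4)
128.0464 (177.9 − T) = 1022.949 (T − 23.4)
22779 − 128.0464 T = 1022.949 T − 23937
46716 = 1150.9954 T
T = 40.59 °C

T_f = 40.6 °C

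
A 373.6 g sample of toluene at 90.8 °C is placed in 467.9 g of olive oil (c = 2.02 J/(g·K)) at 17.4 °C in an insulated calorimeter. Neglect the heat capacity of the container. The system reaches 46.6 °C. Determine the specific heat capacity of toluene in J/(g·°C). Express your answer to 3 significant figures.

c = 1.67 J/(g·°C)

q_gained = (467.9 × 2.02) × (46.6 − 17.4) = 27600 J
q_lost = 373.6 × c × (90.8 − 46.6) = 16513.12 c
Set equal: c = 27600 / 16513.12 = 1.67 J/(g·°C)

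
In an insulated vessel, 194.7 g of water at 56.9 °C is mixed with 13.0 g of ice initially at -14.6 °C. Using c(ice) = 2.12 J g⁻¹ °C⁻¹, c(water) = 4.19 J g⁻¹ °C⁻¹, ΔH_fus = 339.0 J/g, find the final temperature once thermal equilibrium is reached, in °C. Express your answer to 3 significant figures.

Heat to bring ice to 0 °C and melt it: q₁ = 13.0×2.12×14.6 + 13.0×339.0 = 4809.4 J
Heat the water can supply cooling to 0 °C: 194.7×4.19×56.9 = 46418.6 J > q₁, so all ice melts.
Energy balance: 194.7×4.19×(56.9 − T) = 4809.4 + 13.0×4.19×(T − 0)
815.793(56.9 − T) = 4809.4 + 54.47 T
46418.6 − 4809.4 = 870.263 T
T = 41609.2 / 870.263 = 47.81 °C

T_f = 47.8 °C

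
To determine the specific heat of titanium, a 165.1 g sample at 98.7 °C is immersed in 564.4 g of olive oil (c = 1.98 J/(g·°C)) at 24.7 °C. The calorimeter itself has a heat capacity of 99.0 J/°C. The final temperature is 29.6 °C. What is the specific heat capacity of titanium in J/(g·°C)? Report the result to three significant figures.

c = 0.523 J/(g·°C)

q_gained = (564.4 × 1.98 + 99.0) × (29.6 − 24.7) = 5961 J
q_lost = 165.1 × c × (98.7 − 29.6) = 11408.41 c
Set equal: c = 5961 / 11408.41 = 0.523 J/(g·°C)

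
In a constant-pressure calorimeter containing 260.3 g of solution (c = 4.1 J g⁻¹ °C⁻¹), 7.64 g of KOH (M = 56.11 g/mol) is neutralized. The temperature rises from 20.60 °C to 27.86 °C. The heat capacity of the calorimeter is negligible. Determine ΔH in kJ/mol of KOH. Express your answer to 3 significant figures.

ΔH = -56.9 kJ/mol

|ΔT| = |27.86 − 20.60| = 7.26 °C
|q_surr| = (260.3 × 4.1) × 7.26 = 1067.23 × 7.26 = 7748 J
n(KOH) = 7.64 / 56.11 = 0.1362 mol
Temperature rose, so q_rxn = −|q_surr| = -7.748 kJ
ΔH = q_rxn / n = -56.89 kJ/mol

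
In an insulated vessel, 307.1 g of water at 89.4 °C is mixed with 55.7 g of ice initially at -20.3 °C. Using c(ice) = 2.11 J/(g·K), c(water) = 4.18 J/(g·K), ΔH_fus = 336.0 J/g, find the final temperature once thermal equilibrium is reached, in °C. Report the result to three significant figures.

T_f = 61.8 °C

Heat to bring ice to 0 °C and melt it: q₁ = 55.7×2.11×20.3 + 55.7×336.0 = 21101 J
Heat the water can supply cooling to 0 °C: 307.1×4.18×89.4 = 114761 J > q₁, so all ice melts.
Energy balance: 307.1×4.18×(89.4 − T) = 21101 + 55.7×4.18×(T − 0)
1283.678(89.4 − T) = 21101 + 232.826 T
114761 − 21101 = 1516.504 T
T = 93660 / 1516.504 = 61.76 °C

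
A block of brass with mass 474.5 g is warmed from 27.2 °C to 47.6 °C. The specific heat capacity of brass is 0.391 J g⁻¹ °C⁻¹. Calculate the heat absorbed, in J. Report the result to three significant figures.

q = m c ΔT = 474.5 × 0.391 × (47.6 − 27.2)
q = 474.5 × 0.391 × 20.4 = 3784.8 J

q = 3780 J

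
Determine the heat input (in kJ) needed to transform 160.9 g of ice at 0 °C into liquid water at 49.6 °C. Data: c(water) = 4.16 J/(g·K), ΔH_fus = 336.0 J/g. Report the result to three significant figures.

q = 87.3 kJ

q1 (melt at 0 °C): 160.9 × 336.0 = 54062 J
q2 (heat water 0.0→49.6 °C): 160.9 × 4.16 × 49.6 = 33199 J
Total: 54062 + 33199 = 87261 J = 87.3 kJ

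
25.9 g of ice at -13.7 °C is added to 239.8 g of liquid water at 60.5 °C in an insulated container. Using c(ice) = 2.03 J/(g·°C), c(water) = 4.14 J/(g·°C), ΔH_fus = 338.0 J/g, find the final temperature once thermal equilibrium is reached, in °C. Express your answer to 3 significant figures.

Heat to bring ice to 0 °C and melt it: q₁ = 25.9×2.03×13.7 + 25.9×338.0 = 9474.5 J
Heat the water can supply cooling to 0 °C: 239.8×4.14×60.5 = 60062.7 J > q₁, so all ice melts.
Energy balance: 239.8×4.14×(60.5 − T) = 9474.5 + 25.9×4.14×(T − 0)
992.772(60.5 − T) = 9474.5 + 107.226 T
60062.7 − 9474.5 = 1099.998 T
T = 50588.2 / 1099.998 = 45.99 °C

T_f = 46.0 °C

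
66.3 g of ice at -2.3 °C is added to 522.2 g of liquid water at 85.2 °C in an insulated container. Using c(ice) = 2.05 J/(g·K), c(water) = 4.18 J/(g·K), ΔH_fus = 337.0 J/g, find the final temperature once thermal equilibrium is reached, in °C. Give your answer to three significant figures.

Heat to bring ice to 0 °C and melt it: q₁ = 66.3×2.05×2.3 + 66.3×337.0 = 22656 J
Heat the water can supply cooling to 0 °C: 522.2×4.18×85.2 = 185974 J > q₁, so all ice melts.
Energy balance: 522.2×4.18×(85.2 − T) = 22656 + 66.3×4.18×(T − 0)
2182.796(85.2 − T) = 22656 + 277.134 T
185974 − 22656 = 2459.930 T
T = 163318 / 2459.930 = 66.39 °C

T_f = 66.4 °C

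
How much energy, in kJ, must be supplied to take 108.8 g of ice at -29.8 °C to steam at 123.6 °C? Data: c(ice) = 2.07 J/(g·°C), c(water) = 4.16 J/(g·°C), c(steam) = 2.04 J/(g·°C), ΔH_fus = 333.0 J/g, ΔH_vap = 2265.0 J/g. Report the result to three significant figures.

q1 (heat ice -29.8→0.0 °C): 108.8 × 2.07 × 29.8 = 6711 J
q2 (melt at 0 °C): 108.8 × 333.0 = 36230 J
q3 (heat water 0.0→100.0 °C): 108.8 × 4.16 × 100.0 = 45261 J
q4 (vaporize at 100 °C): 108.8 × 2265.0 = 246432 J
q5 (heat steam 100.0→123.6 °C): 108.8 × 2.04 × 23.6 = 5238 J
Total: 6711 + 36230 + 45261 + 246432 + 5238 = 339872 J = 340 kJ

q = 340 kJ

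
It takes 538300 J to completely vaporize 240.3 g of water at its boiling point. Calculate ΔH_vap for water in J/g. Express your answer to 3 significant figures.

ΔH_vap = 2240 J/g

ΔH_vap = q / m = 538300 / 240.3 = 2240 J/g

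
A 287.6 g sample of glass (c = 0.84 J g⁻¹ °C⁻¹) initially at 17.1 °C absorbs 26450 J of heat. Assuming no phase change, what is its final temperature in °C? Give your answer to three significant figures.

T_f = 127 °C

ΔT = q / (m c) = 26450 / (287.6 × 0.84) = 109.5 °C
T_f = 17.1 + 109.5 = 126.6 °C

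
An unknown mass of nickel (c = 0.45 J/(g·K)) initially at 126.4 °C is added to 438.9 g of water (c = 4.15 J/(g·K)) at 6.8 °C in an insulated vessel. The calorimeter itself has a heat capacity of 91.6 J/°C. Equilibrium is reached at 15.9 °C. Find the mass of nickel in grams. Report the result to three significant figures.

q_gained = (438.9 × 4.15 + 91.6) × (15.9 − 6.8) = 17410 J
q_lost = m × 0.45 × (126.4 − 15.9) = 49.725 m
m = 17410 / 49.725 = 350 g

m = 350 g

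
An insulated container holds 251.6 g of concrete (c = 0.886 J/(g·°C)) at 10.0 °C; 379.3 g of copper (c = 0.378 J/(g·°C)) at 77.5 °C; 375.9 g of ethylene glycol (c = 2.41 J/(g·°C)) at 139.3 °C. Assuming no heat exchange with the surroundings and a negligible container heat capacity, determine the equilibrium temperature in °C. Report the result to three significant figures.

Σ mᵢcᵢ(T − Tᵢ) = 0  ⇒  T = Σ mᵢcᵢTᵢ / Σ mᵢcᵢ
Σ mᵢcᵢ = 251.6×0.886 + 379.3×0.378 + 375.9×2.41 = 1272.2120
Σ mᵢcᵢTᵢ = 222.9176×10.0 + 143.3754×77.5 + 905.919×139.3 = 139540
T = 139540 / 1272.2120 = 109.7 °C

T_f = 110 °C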